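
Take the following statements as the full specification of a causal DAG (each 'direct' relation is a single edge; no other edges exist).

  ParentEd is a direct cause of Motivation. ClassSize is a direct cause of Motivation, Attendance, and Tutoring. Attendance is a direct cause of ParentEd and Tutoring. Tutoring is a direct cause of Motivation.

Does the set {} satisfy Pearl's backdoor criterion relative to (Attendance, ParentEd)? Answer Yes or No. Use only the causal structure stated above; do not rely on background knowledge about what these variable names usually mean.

Backdoor paths from Attendance to ParentEd (paths whose first edge points into Attendance):
  P1: Attendance <- ClassSize -> Tutoring -> Motivation <- ParentEd
  P2: Attendance <- ClassSize -> Motivation <- ParentEd
Condition 1 (no descendant of Attendance in the set): holds — descendants of Attendance are {Motivation, ParentEd, Tutoring}; none are in {}.
Condition 2 (every backdoor path blocked by {}):
  P1: blocked at collider Motivation (neither it nor any descendant is in the conditioning set).
  P2: blocked at collider Motivation (neither it nor any descendant is in the conditioning set).
{} satisfies the backdoor criterion.

Yes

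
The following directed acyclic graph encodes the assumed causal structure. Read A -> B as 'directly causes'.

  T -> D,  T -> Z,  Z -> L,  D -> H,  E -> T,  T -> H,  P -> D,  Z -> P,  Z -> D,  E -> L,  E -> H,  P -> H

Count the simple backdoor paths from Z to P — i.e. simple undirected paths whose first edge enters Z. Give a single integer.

A backdoor path from Z to P is any simple undirected path whose first edge points into Z (i.e. leaves Z via a parent).
Parents of Z: {T}.
Enumerating:
  P1: Z <- T <- E -> H <- P
  P2: Z <- T <- E -> H <- D <- P
  P3: Z <- T -> D <- P
  P4: Z <- T -> D -> H <- P
  P5: Z <- T -> H <- P
  P6: Z <- T -> H <- D <- P
That exhausts the simple backdoor paths. Count: 6.

6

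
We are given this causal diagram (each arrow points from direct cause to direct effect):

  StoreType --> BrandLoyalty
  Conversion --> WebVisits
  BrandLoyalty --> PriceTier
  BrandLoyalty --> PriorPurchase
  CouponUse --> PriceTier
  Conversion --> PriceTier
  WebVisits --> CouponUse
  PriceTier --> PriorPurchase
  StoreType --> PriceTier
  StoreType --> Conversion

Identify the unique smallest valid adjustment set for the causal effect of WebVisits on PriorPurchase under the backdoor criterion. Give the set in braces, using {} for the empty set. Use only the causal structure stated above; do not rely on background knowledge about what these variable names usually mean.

Variables eligible for adjustment (non-descendants of WebVisits, excluding WebVisits and PriorPurchase): {BrandLoyalty, Conversion, StoreType}.
Backdoor paths from WebVisits to PriorPurchase:
  P1: WebVisits <- Conversion <- StoreType -> BrandLoyalty -> PriceTier -> PriorPurchase
  P2: WebVisits <- Conversion <- StoreType -> BrandLoyalty -> PriorPurchase
  P3: WebVisits <- Conversion <- StoreType -> PriceTier <- BrandLoyalty -> PriorPurchase
  P4: WebVisits <- Conversion <- StoreType -> PriceTier -> PriorPurchase
  P5: WebVisits <- Conversion -> PriceTier <- StoreType -> BrandLoyalty -> PriorPurchase
  P6: WebVisits <- Conversion -> PriceTier <- BrandLoyalty -> PriorPurchase
  P7: WebVisits <- Conversion -> PriceTier -> PriorPurchase
The empty set is not sufficient: P1 (WebVisits <- Conversion <- StoreType -> BrandLoyalty -> PriceTier -> PriorPurchase) has no collider blocking it and no conditioned non-collider, so it is open.
Try {Conversion}:
  P1: blocked at chain node Conversion ∈ conditioning set.
  P2: blocked at chain node Conversion ∈ conditioning set.
  P3: blocked at chain node Conversion ∈ conditioning set.
  P4: blocked at chain node Conversion ∈ conditioning set.
  P5: blocked at fork node Conversion ∈ conditioning set.
  P6: blocked at fork node Conversion ∈ conditioning set.
  P7: blocked at fork node Conversion ∈ conditioning set.
{Conversion} contains no descendant of WebVisits and blocks every backdoor path.
No other singleton works — e.g. {StoreType} leaves P7 open — so {Conversion} is the unique smallest valid adjustment set.

{Conversion}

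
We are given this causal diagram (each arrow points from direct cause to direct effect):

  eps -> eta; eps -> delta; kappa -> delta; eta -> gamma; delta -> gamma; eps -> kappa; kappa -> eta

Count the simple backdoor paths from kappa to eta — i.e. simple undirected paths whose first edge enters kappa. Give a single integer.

2

A backdoor path from kappa to eta is any simple undirected path whose first edge points into kappa (i.e. leaves kappa via a parent).
Parents of kappa: {eps}.
Enumerating:
  P1: kappa <- eps -> delta -> gamma <- eta
  P2: kappa <- eps -> eta
That exhausts the simple backdoor paths. Count: 2.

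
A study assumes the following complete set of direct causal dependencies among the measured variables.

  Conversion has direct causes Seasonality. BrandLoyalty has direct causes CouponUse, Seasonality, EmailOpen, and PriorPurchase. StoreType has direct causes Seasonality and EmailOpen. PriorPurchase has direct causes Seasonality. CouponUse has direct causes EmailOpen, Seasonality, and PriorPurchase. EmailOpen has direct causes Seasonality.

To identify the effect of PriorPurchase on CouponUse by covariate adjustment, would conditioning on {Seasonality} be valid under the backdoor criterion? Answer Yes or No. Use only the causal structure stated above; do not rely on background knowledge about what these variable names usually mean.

Backdoor paths from PriorPurchase to CouponUse (paths whose first edge points into PriorPurchase):
  P1: PriorPurchase <- Seasonality -> EmailOpen -> CouponUse
  P2: PriorPurchase <- Seasonality -> EmailOpen -> BrandLoyalty <- CouponUse
  P3: PriorPurchase <- Seasonality -> StoreType <- EmailOpen -> CouponUse
  P4: PriorPurchase <- Seasonality -> StoreType <- EmailOpen -> BrandLoyalty <- CouponUse
  P5: PriorPurchase <- Seasonality -> CouponUse
  P6: PriorPurchase <- Seasonality -> BrandLoyalty <- EmailOpen -> CouponUse
  P7: PriorPurchase <- Seasonality -> BrandLoyalty <- CouponUse
Condition 1 (no descendant of PriorPurchase in the set): holds — descendants of PriorPurchase are {BrandLoyalty, CouponUse}; none are in {Seasonality}.
Condition 2 (every backdoor path blocked by {Seasonality}):
  P1: blocked at fork node Seasonality ∈ conditioning set.
  P2: blocked at fork node Seasonality ∈ conditioning set.
  P3: blocked at fork node Seasonality ∈ conditioning set.
  P4: blocked at fork node Seasonality ∈ conditioning set.
  P5: blocked at fork node Seasonality ∈ conditioning set.
  P6: blocked at fork node Seasonality ∈ conditioning set.
  P7: blocked at fork node Seasonality ∈ conditioning set.
{Seasonality} satisfies the backdoor criterion.

Yes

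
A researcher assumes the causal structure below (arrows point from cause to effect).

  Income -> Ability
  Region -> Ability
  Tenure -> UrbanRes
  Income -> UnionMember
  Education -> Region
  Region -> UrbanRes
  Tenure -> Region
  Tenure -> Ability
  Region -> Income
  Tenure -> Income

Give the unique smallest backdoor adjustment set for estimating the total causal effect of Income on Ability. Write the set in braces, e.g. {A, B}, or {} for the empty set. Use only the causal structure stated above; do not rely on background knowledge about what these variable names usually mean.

{Region, Tenure}

Variables eligible for adjustment (non-descendants of Income, excluding Income and Ability): {Education, Region, Tenure, UrbanRes}.
Backdoor paths from Income to Ability:
  P1: Income <- Tenure -> Region -> Ability
  P2: Income <- Tenure -> Ability
  P3: Income <- Tenure -> UrbanRes <- Region -> Ability
  P4: Income <- Region <- Tenure -> Ability
  P5: Income <- Region -> Ability
  P6: Income <- Region -> UrbanRes <- Tenure -> Ability
The empty set is not sufficient: P1 (Income <- Tenure -> Region -> Ability) has no collider blocking it and no conditioned non-collider, so it is open.
Try {Region, Tenure}:
  P1: blocked at fork node Tenure ∈ conditioning set.
  P2: blocked at fork node Tenure ∈ conditioning set.
  P3: blocked at fork node Tenure ∈ conditioning set.
  P4: blocked at chain node Region ∈ conditioning set.
  P5: blocked at fork node Region ∈ conditioning set.
  P6: blocked at fork node Region ∈ conditioning set.
{Region, Tenure} contains no descendant of Income and blocks every backdoor path.
Every element of {Region, Tenure} is needed (dropping Region leaves P5 open; dropping Tenure leaves P2 open), so no proper subset is valid.
Among all size-2 subsets of the eligible variables, only {Region, Tenure} blocks every backdoor path, so it is the unique smallest valid adjustment set.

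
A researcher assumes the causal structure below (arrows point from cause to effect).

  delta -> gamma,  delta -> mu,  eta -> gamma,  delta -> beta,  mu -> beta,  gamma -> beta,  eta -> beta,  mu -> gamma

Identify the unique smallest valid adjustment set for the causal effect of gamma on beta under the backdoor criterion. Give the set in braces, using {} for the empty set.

Variables eligible for adjustment (non-descendants of gamma, excluding gamma and beta): {delta, eta, mu}.
Backdoor paths from gamma to beta:
  P1: gamma <- delta -> mu -> beta
  P2: gamma <- delta -> beta
  P3: gamma <- mu <- delta -> beta
  P4: gamma <- mu -> beta
  P5: gamma <- eta -> beta
The empty set is not sufficient: P1 (gamma <- delta -> mu -> beta) has no collider blocking it and no conditioned non-collider, so it is open.
Try {delta, eta, mu}:
  P1: blocked at fork node delta ∈ conditioning set.
  P2: blocked at fork node delta ∈ conditioning set.
  P3: blocked at chain node mu ∈ conditioning set.
  P4: blocked at fork node mu ∈ conditioning set.
  P5: blocked at fork node eta ∈ conditioning set.
{delta, eta, mu} contains no descendant of gamma and blocks every backdoor path.
Every element of {delta, eta, mu} is needed (dropping delta leaves P2 open; dropping eta leaves P5 open; dropping mu leaves P4 open), so no proper subset is valid.
Among all size-3 subsets of the eligible variables, only {delta, eta, mu} blocks every backdoor path, so it is the unique smallest valid adjustment set.

{delta, eta, mu}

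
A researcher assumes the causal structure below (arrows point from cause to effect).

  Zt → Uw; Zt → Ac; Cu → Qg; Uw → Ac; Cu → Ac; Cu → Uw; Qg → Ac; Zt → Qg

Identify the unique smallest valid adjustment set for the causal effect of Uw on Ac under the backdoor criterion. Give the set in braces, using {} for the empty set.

Variables eligible for adjustment (non-descendants of Uw, excluding Uw and Ac): {Cu, Qg, Zt}.
Backdoor paths from Uw to Ac:
  P1: Uw <- Zt -> Qg <- Cu -> Ac
  P2: Uw <- Zt -> Qg -> Ac
  P3: Uw <- Zt -> Ac
  P4: Uw <- Cu -> Qg <- Zt -> Ac
  P5: Uw <- Cu -> Qg -> Ac
  P6: Uw <- Cu -> Ac
The empty set is not sufficient: P2 (Uw <- Zt -> Qg -> Ac) has no collider blocking it and no conditioned non-collider, so it is open.
Try {Cu, Zt}:
  P1: blocked at fork node Zt ∈ conditioning set.
  P2: blocked at fork node Zt ∈ conditioning set.
  P3: blocked at fork node Zt ∈ conditioning set.
  P4: blocked at fork node Cu ∈ conditioning set.
  P5: blocked at fork node Cu ∈ conditioning set.
  P6: blocked at fork node Cu ∈ conditioning set.
{Cu, Zt} contains no descendant of Uw and blocks every backdoor path.
Every element of {Cu, Zt} is needed (dropping Cu leaves P5 open; dropping Zt leaves P2 open), so no proper subset is valid.
Among all size-2 subsets of the eligible variables, only {Cu, Zt} blocks every backdoor path, so it is the unique smallest valid adjustment set.

{Cu, Zt}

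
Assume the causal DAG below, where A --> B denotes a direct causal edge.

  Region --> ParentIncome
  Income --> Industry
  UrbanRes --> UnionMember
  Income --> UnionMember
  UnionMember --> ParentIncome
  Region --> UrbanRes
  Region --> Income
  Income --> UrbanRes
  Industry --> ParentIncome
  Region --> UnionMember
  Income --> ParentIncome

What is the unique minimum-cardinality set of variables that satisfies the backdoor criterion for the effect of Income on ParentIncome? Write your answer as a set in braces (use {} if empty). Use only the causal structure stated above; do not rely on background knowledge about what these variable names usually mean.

Variables eligible for adjustment (non-descendants of Income, excluding Income and ParentIncome): {Region}.
Backdoor paths from Income to ParentIncome:
  P1: Income <- Region -> UrbanRes -> UnionMember -> ParentIncome
  P2: Income <- Region -> UnionMember -> ParentIncome
  P3: Income <- Region -> ParentIncome
The empty set is not sufficient: P1 (Income <- Region -> UrbanRes -> UnionMember -> ParentIncome) has no collider blocking it and no conditioned non-collider, so it is open.
Try {Region}:
  P1: blocked at fork node Region ∈ conditioning set.
  P2: blocked at fork node Region ∈ conditioning set.
  P3: blocked at fork node Region ∈ conditioning set.
{Region} contains no descendant of Income and blocks every backdoor path.
{Region} is the unique smallest valid adjustment set.

{Region}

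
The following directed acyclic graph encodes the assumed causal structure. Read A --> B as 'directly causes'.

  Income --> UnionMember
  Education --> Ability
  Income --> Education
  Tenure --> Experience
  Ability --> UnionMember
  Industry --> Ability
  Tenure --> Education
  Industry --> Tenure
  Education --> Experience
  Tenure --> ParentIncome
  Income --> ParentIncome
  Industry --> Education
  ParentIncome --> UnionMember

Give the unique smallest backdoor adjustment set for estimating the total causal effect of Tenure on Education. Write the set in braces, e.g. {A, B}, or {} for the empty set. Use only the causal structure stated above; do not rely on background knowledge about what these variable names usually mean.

Variables eligible for adjustment (non-descendants of Tenure, excluding Tenure and Education): {Income, Industry}.
Backdoor paths from Tenure to Education:
  P1: Tenure <- Industry -> Education
  P2: Tenure <- Industry -> Ability <- Education
  P3: Tenure <- Industry -> Ability -> UnionMember <- Income -> Education
  P4: Tenure <- Industry -> Ability -> UnionMember <- ParentIncome <- Income -> Education
The empty set is not sufficient: P1 (Tenure <- Industry -> Education) has no collider blocking it and no conditioned non-collider, so it is open.
Try {Industry}:
  P1: blocked at fork node Industry ∈ conditioning set.
  P2: blocked at fork node Industry ∈ conditioning set.
  P3: blocked at fork node Industry ∈ conditioning set.
  P4: blocked at fork node Industry ∈ conditioning set.
{Industry} contains no descendant of Tenure and blocks every backdoor path.
No other singleton works — e.g. {Income} leaves P1 open — so {Industry} is the unique smallest valid adjustment set.

{Industry}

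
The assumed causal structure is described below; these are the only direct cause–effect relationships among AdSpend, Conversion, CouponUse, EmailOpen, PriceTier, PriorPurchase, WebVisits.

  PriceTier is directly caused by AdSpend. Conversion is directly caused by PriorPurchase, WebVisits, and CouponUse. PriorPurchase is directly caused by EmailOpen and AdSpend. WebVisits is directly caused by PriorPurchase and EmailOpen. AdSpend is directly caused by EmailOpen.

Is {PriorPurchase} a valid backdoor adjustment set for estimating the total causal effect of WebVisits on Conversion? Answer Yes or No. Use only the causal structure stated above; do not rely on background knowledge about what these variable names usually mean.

Yes

Backdoor paths from WebVisits to Conversion (paths whose first edge points into WebVisits):
  P1: WebVisits <- EmailOpen -> AdSpend -> PriorPurchase -> Conversion
  P2: WebVisits <- EmailOpen -> PriorPurchase -> Conversion
  P3: WebVisits <- PriorPurchase -> Conversion
Condition 1 (no descendant of WebVisits in the set): holds — descendants of WebVisits are {Conversion}; none are in {PriorPurchase}.
Condition 2 (every backdoor path blocked by {PriorPurchase}):
  P1: blocked at chain node PriorPurchase ∈ conditioning set.
  P2: blocked at chain node PriorPurchase ∈ conditioning set.
  P3: blocked at fork node PriorPurchase ∈ conditioning set.
{PriorPurchase} satisfies the backdoor criterion.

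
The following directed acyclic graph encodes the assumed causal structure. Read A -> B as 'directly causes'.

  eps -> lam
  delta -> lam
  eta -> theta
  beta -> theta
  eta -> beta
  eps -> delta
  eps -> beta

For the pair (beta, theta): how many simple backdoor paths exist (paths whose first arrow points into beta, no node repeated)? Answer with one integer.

1

A backdoor path from beta to theta is any simple undirected path whose first edge points into beta (i.e. leaves beta via a parent).
Parents of beta: {eps, eta}.
Enumerating:
  P1: beta <- eta -> theta
That exhausts the simple backdoor paths. Count: 1.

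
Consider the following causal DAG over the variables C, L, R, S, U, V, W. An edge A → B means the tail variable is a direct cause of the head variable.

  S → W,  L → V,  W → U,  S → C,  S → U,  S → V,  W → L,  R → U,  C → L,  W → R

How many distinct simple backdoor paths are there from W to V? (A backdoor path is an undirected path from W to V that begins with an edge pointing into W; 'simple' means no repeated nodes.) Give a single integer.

2

A backdoor path from W to V is any simple undirected path whose first edge points into W (i.e. leaves W via a parent).
Parents of W: {S}.
Enumerating:
  P1: W <- S -> C -> L -> V
  P2: W <- S -> V
That exhausts the simple backdoor paths. Count: 2.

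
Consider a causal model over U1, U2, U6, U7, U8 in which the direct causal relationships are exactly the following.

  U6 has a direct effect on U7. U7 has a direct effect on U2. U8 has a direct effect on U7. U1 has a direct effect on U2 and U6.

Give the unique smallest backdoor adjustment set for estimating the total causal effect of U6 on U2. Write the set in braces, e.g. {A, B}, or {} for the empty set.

{U1}

Variables eligible for adjustment (non-descendants of U6, excluding U6 and U2): {U1, U8}.
Backdoor paths from U6 to U2:
  P1: U6 <- U1 -> U2
The empty set is not sufficient: P1 (U6 <- U1 -> U2) has no collider blocking it and no conditioned non-collider, so it is open.
Try {U1}:
  P1: blocked at fork node U1 ∈ conditioning set.
{U1} contains no descendant of U6 and blocks every backdoor path.
No other singleton works — e.g. {U8} leaves P1 open — so {U1} is the unique smallest valid adjustment set.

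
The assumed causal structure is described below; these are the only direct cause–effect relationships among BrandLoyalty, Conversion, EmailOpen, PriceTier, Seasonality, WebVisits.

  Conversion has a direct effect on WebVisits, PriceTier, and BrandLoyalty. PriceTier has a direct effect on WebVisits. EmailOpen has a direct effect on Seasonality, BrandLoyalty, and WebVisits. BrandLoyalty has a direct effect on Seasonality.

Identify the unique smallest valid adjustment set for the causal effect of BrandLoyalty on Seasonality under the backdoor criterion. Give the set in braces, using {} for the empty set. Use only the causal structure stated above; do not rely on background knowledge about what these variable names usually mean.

Variables eligible for adjustment (non-descendants of BrandLoyalty, excluding BrandLoyalty and Seasonality): {Conversion, EmailOpen, PriceTier, WebVisits}.
Backdoor paths from BrandLoyalty to Seasonality:
  P1: BrandLoyalty <- Conversion -> PriceTier -> WebVisits <- EmailOpen -> Seasonality
  P2: BrandLoyalty <- Conversion -> WebVisits <- EmailOpen -> Seasonality
  P3: BrandLoyalty <- EmailOpen -> Seasonality
The empty set is not sufficient: P3 (BrandLoyalty <- EmailOpen -> Seasonality) has no collider blocking it and no conditioned non-collider, so it is open.
Try {EmailOpen}:
  P1: blocked at collider WebVisits (neither it nor any descendant is in the conditioning set).
  P2: blocked at collider WebVisits (neither it nor any descendant is in the conditioning set).
  P3: blocked at fork node EmailOpen ∈ conditioning set.
{EmailOpen} contains no descendant of BrandLoyalty and blocks every backdoor path.
No other singleton works — e.g. {Conversion} leaves P3 open — so {EmailOpen} is the unique smallest valid adjustment set.

{EmailOpen}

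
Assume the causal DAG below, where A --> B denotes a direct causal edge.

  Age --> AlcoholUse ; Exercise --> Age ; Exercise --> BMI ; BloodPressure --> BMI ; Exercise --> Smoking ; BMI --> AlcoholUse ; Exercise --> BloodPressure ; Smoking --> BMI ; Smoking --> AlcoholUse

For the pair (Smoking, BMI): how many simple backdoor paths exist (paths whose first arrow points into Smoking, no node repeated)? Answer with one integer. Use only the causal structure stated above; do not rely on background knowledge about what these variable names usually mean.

A backdoor path from Smoking to BMI is any simple undirected path whose first edge points into Smoking (i.e. leaves Smoking via a parent).
Parents of Smoking: {Exercise}.
Enumerating:
  P1: Smoking <- Exercise -> BloodPressure -> BMI
  P2: Smoking <- Exercise -> BMI
  P3: Smoking <- Exercise -> Age -> AlcoholUse <- BMI
That exhausts the simple backdoor paths. Count: 3.

3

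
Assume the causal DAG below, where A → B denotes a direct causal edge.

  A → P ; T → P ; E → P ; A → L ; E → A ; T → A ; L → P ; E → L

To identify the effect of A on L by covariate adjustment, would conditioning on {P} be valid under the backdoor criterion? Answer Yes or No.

No

Backdoor paths from A to L (paths whose first edge points into A):
  P1: A <- E -> L
  P2: A <- E -> P <- L
  P3: A <- T -> P <- E -> L
  P4: A <- T -> P <- L
Condition 1 (no descendant of A in the set): FAILS — P is a descendant of A.
Condition 2 (every backdoor path blocked by {P}):
  P1: open — no interior node is in the conditioning set.
  P2: open — collider(s) P are conditioned on (or have a conditioned descendant) and no non-collider on the path is in the set.
  P3: open — collider(s) P are conditioned on (or have a conditioned descendant) and no non-collider on the path is in the set.
  P4: open — collider(s) P are conditioned on (or have a conditioned descendant) and no non-collider on the path is in the set.
{P} does not satisfy the backdoor criterion.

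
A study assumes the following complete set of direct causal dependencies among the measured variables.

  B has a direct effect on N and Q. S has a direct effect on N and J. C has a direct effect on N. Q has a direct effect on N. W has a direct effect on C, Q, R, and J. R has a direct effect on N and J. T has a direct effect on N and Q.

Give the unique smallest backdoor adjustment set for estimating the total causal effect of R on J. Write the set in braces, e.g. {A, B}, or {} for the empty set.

Variables eligible for adjustment (non-descendants of R, excluding R and J): {B, C, Q, S, T, W}.
Backdoor paths from R to J:
  P1: R <- W -> Q <- B -> N <- S -> J
  P2: R <- W -> Q <- T -> N <- S -> J
  P3: R <- W -> Q -> N <- S -> J
  P4: R <- W -> J
  P5: R <- W -> C -> N <- S -> J
The empty set is not sufficient: P4 (R <- W -> J) has no collider blocking it and no conditioned non-collider, so it is open.
Try {W}:
  P1: blocked at fork node W ∈ conditioning set.
  P2: blocked at fork node W ∈ conditioning set.
  P3: blocked at fork node W ∈ conditioning set.
  P4: blocked at fork node W ∈ conditioning set.
  P5: blocked at fork node W ∈ conditioning set.
{W} contains no descendant of R and blocks every backdoor path.
No other singleton works — e.g. {B} leaves P4 open — so {W} is the unique smallest valid adjustment set.

{W}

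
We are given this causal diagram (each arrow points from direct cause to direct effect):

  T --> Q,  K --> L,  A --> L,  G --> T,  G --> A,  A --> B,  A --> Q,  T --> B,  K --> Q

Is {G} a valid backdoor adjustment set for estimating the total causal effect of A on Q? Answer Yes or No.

Backdoor paths from A to Q (paths whose first edge points into A):
  P1: A <- G -> T -> Q
Condition 1 (no descendant of A in the set): holds — descendants of A are {B, L, Q}; none are in {G}.
Condition 2 (every backdoor path blocked by {G}):
  P1: blocked at fork node G ∈ conditioning set.
{G} satisfies the backdoor criterion.

Yes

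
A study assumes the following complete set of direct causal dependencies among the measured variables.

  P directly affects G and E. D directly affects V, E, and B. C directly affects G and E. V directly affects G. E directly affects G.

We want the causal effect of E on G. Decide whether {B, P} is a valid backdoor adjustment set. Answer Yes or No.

No

Backdoor paths from E to G (paths whose first edge points into E):
  P1: E <- D -> V -> G
  P2: E <- C -> G
  P3: E <- P -> G
Condition 1 (no descendant of E in the set): holds — descendants of E are {G}; none are in {B, P}.
Condition 2 (every backdoor path blocked by {B, P}):
  P1: open — no interior node is in the conditioning set.
  P2: open — no interior node is in the conditioning set.
  P3: blocked at fork node P ∈ conditioning set.
{B, P} does not satisfy the backdoor criterion.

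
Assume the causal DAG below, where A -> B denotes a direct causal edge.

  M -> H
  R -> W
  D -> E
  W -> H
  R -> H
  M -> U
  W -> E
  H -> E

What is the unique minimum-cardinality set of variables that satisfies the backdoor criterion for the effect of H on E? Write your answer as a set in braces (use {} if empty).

Variables eligible for adjustment (non-descendants of H, excluding H and E): {D, M, R, U, W}.
Backdoor paths from H to E:
  P1: H <- R -> W -> E
  P2: H <- W -> E
The empty set is not sufficient: P1 (H <- R -> W -> E) has no collider blocking it and no conditioned non-collider, so it is open.
Try {W}:
  P1: blocked at chain node W ∈ conditioning set.
  P2: blocked at fork node W ∈ conditioning set.
{W} contains no descendant of H and blocks every backdoor path.
No other singleton works — e.g. {R} leaves P2 open — so {W} is the unique smallest valid adjustment set.

{W}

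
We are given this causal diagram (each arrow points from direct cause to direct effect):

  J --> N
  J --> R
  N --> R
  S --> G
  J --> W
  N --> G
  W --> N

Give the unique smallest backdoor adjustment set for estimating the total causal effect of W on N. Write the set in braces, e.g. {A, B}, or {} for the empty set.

Variables eligible for adjustment (non-descendants of W, excluding W and N): {J, S}.
Backdoor paths from W to N:
  P1: W <- J -> N
  P2: W <- J -> R <- N
The empty set is not sufficient: P1 (W <- J -> N) has no collider blocking it and no conditioned non-collider, so it is open.
Try {J}:
  P1: blocked at fork node J ∈ conditioning set.
  P2: blocked at fork node J ∈ conditioning set.
{J} contains no descendant of W and blocks every backdoor path.
No other singleton works — e.g. {S} leaves P1 open — so {J} is the unique smallest valid adjustment set.

{J}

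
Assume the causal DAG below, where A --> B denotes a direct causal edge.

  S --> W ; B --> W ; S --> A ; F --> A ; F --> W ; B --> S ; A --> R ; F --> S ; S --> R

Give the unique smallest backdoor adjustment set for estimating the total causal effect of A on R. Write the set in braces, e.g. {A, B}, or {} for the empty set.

{S}

Variables eligible for adjustment (non-descendants of A, excluding A and R): {B, F, S, W}.
Backdoor paths from A to R:
  P1: A <- F -> S -> R
  P2: A <- F -> W <- B -> S -> R
  P3: A <- F -> W <- S -> R
  P4: A <- S -> R
The empty set is not sufficient: P1 (A <- F -> S -> R) has no collider blocking it and no conditioned non-collider, so it is open.
Try {S}:
  P1: blocked at chain node S ∈ conditioning set.
  P2: blocked at collider W (neither it nor any descendant is in the conditioning set).
  P3: blocked at collider W (neither it nor any descendant is in the conditioning set).
  P4: blocked at fork node S ∈ conditioning set.
{S} contains no descendant of A and blocks every backdoor path.
No other singleton works — e.g. {F} leaves P4 open — so {S} is the unique smallest valid adjustment set.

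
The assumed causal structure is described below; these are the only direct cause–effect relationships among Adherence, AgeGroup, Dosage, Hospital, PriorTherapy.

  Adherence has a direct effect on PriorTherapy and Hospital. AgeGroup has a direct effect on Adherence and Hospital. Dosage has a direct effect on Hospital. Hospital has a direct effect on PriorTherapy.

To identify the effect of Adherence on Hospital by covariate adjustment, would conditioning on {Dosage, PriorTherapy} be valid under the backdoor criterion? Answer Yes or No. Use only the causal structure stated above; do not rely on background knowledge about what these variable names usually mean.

No

Backdoor paths from Adherence to Hospital (paths whose first edge points into Adherence):
  P1: Adherence <- AgeGroup -> Hospital
Condition 1 (no descendant of Adherence in the set): FAILS — PriorTherapy is a descendant of Adherence.
Condition 2 (every backdoor path blocked by {Dosage, PriorTherapy}):
  P1: open — no interior node is in the conditioning set.
{Dosage, PriorTherapy} does not satisfy the backdoor criterion.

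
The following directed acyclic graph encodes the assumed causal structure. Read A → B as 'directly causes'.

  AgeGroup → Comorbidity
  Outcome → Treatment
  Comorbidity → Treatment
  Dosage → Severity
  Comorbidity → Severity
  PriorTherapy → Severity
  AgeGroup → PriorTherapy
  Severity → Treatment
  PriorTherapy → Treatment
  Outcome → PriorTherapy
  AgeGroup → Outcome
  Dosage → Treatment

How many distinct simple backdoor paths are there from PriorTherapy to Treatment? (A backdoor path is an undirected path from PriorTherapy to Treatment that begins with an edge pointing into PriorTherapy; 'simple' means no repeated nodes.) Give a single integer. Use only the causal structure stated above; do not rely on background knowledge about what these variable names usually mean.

A backdoor path from PriorTherapy to Treatment is any simple undirected path whose first edge points into PriorTherapy (i.e. leaves PriorTherapy via a parent).
Parents of PriorTherapy: {AgeGroup, Outcome}.
Enumerating:
  P1: PriorTherapy <- AgeGroup -> Comorbidity -> Severity <- Dosage -> Treatment
  P2: PriorTherapy <- AgeGroup -> Comorbidity -> Severity -> Treatment
  P3: PriorTherapy <- AgeGroup -> Comorbidity -> Treatment
  P4: PriorTherapy <- AgeGroup -> Outcome -> Treatment
  P5: PriorTherapy <- Outcome <- AgeGroup -> Comorbidity -> Severity <- Dosage -> Treatment
  P6: PriorTherapy <- Outcome <- AgeGroup -> Comorbidity -> Severity -> Treatment
  P7: PriorTherapy <- Outcome <- AgeGroup -> Comorbidity -> Treatment
  P8: PriorTherapy <- Outcome -> Treatment
That exhausts the simple backdoor paths. Count: 8.

8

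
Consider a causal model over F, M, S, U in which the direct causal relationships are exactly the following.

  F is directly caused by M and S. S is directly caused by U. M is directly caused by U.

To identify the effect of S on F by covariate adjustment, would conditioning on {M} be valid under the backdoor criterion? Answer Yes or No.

Yes

Backdoor paths from S to F (paths whose first edge points into S):
  P1: S <- U -> M -> F
Condition 1 (no descendant of S in the set): holds — descendants of S are {F}; none are in {M}.
Condition 2 (every backdoor path blocked by {M}):
  P1: blocked at chain node M ∈ conditioning set.
{M} satisfies the backdoor criterion.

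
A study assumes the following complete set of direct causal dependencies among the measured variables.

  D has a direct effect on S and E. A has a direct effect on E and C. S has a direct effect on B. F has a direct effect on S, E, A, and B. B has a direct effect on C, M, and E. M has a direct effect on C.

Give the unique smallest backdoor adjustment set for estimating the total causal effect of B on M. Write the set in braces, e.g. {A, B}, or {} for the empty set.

{}

Variables eligible for adjustment (non-descendants of B, excluding B and M): {A, D, F, S}.
Backdoor paths from B to M:
  P1: B <- F -> A -> C <- M
  P2: B <- F -> S <- D -> E <- A -> C <- M
  P3: B <- F -> E <- A -> C <- M
  P4: B <- S <- D -> E <- F -> A -> C <- M
  P5: B <- S <- D -> E <- A -> C <- M
  P6: B <- S <- F -> A -> C <- M
  P7: B <- S <- F -> E <- A -> C <- M
Each backdoor path contains an unconditioned collider, so every path is already blocked with the empty conditioning set:
  P1: blocked at collider C (neither it nor any descendant is in the conditioning set).
  P2: blocked at collider S (neither it nor any descendant is in the conditioning set).
  P3: blocked at collider E (neither it nor any descendant is in the conditioning set).
  P4: blocked at collider E (neither it nor any descendant is in the conditioning set).
  P5: blocked at collider E (neither it nor any descendant is in the conditioning set).
  P6: blocked at collider C (neither it nor any descendant is in the conditioning set).
  P7: blocked at collider E (neither it nor any descendant is in the conditioning set).
The empty set is therefore the unique smallest valid set.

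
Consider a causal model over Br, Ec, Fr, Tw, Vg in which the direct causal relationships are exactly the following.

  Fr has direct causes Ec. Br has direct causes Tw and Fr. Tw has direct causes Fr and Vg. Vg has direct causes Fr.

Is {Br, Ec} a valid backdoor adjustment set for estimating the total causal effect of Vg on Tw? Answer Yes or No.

Backdoor paths from Vg to Tw (paths whose first edge points into Vg):
  P1: Vg <- Fr -> Tw
  P2: Vg <- Fr -> Br <- Tw
Condition 1 (no descendant of Vg in the set): FAILS — Br is a descendant of Vg.
Condition 2 (every backdoor path blocked by {Br, Ec}):
  P1: open — no interior node is in the conditioning set.
  P2: open — collider(s) Br are conditioned on (or have a conditioned descendant) and no non-collider on the path is in the set.
{Br, Ec} does not satisfy the backdoor criterion.

No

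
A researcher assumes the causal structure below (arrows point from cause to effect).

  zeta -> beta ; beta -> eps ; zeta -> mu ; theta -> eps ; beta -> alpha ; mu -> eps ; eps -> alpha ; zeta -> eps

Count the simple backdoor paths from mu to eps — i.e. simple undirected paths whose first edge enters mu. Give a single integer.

3

A backdoor path from mu to eps is any simple undirected path whose first edge points into mu (i.e. leaves mu via a parent).
Parents of mu: {zeta}.
Enumerating:
  P1: mu <- zeta -> beta -> eps
  P2: mu <- zeta -> beta -> alpha <- eps
  P3: mu <- zeta -> eps
That exhausts the simple backdoor paths. Count: 3.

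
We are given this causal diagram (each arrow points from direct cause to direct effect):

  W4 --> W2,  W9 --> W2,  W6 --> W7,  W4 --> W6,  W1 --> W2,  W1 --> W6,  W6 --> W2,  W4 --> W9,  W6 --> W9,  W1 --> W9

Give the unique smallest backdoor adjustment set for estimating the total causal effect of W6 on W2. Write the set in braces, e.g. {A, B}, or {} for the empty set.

{W1, W4}

Variables eligible for adjustment (non-descendants of W6, excluding W6 and W2): {W1, W4}.
Backdoor paths from W6 to W2:
  P1: W6 <- W4 -> W9 <- W1 -> W2
  P2: W6 <- W4 -> W9 -> W2
  P3: W6 <- W4 -> W2
  P4: W6 <- W1 -> W9 <- W4 -> W2
  P5: W6 <- W1 -> W9 -> W2
  P6: W6 <- W1 -> W2
The empty set is not sufficient: P2 (W6 <- W4 -> W9 -> W2) has no collider blocking it and no conditioned non-collider, so it is open.
Try {W1, W4}:
  P1: blocked at fork node W4 ∈ conditioning set.
  P2: blocked at fork node W4 ∈ conditioning set.
  P3: blocked at fork node W4 ∈ conditioning set.
  P4: blocked at fork node W1 ∈ conditioning set.
  P5: blocked at fork node W1 ∈ conditioning set.
  P6: blocked at fork node W1 ∈ conditioning set.
{W1, W4} contains no descendant of W6 and blocks every backdoor path.
Every element of {W1, W4} is needed (dropping W1 leaves P5 open; dropping W4 leaves P2 open), so no proper subset is valid.
Among all size-2 subsets of the eligible variables, only {W1, W4} blocks every backdoor path, so it is the unique smallest valid adjustment set.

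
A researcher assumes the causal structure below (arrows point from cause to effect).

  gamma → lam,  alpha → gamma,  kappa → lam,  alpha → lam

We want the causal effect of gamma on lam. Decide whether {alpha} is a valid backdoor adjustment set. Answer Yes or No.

Yes

Backdoor paths from gamma to lam (paths whose first edge points into gamma):
  P1: gamma <- alpha -> lam
Condition 1 (no descendant of gamma in the set): holds — descendants of gamma are {lam}; none are in {alpha}.
Condition 2 (every backdoor path blocked by {alpha}):
  P1: blocked at fork node alpha ∈ conditioning set.
{alpha} satisfies the backdoor criterion.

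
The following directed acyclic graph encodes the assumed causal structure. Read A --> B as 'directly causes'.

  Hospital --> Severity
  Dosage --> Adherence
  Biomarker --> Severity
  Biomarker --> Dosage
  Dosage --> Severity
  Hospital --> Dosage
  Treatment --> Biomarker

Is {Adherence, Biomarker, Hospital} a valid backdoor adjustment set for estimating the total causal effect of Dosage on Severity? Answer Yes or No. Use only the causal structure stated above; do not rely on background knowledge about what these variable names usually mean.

No

Backdoor paths from Dosage to Severity (paths whose first edge points into Dosage):
  P1: Dosage <- Hospital -> Severity
  P2: Dosage <- Biomarker -> Severity
Condition 1 (no descendant of Dosage in the set): FAILS — Adherence is a descendant of Dosage.
Condition 2 (every backdoor path blocked by {Adherence, Biomarker, Hospital}):
  P1: blocked at fork node Hospital ∈ conditioning set.
  P2: blocked at fork node Biomarker ∈ conditioning set.
{Adherence, Biomarker, Hospital} does not satisfy the backdoor criterion.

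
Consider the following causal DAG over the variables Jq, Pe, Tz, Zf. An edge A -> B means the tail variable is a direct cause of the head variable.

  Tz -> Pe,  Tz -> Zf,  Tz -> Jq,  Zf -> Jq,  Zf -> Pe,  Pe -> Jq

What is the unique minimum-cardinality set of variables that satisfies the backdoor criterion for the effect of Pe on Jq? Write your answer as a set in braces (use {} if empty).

Variables eligible for adjustment (non-descendants of Pe, excluding Pe and Jq): {Tz, Zf}.
Backdoor paths from Pe to Jq:
  P1: Pe <- Tz -> Zf -> Jq
  P2: Pe <- Tz -> Jq
  P3: Pe <- Zf <- Tz -> Jq
  P4: Pe <- Zf -> Jq
The empty set is not sufficient: P1 (Pe <- Tz -> Zf -> Jq) has no collider blocking it and no conditioned non-collider, so it is open.
Try {Tz, Zf}:
  P1: blocked at fork node Tz ∈ conditioning set.
  P2: blocked at fork node Tz ∈ conditioning set.
  P3: blocked at chain node Zf ∈ conditioning set.
  P4: blocked at fork node Zf ∈ conditioning set.
{Tz, Zf} contains no descendant of Pe and blocks every backdoor path.
Every element of {Tz, Zf} is needed (dropping Tz leaves P2 open; dropping Zf leaves P4 open), so no proper subset is valid.
Among all size-2 subsets of the eligible variables, only {Tz, Zf} blocks every backdoor path, so it is the unique smallest valid adjustment set.

{Tz, Zf}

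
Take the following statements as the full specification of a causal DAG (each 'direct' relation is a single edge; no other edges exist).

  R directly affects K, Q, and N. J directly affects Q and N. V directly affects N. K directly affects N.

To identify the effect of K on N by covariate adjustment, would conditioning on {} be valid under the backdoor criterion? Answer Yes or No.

No

Backdoor paths from K to N (paths whose first edge points into K):
  P1: K <- R -> Q <- J -> N
  P2: K <- R -> N
Condition 1 (no descendant of K in the set): holds — descendants of K are {N}; none are in {}.
Condition 2 (every backdoor path blocked by {}):
  P1: blocked at collider Q (neither it nor any descendant is in the conditioning set).
  P2: open — no interior node is in the conditioning set.
{} does not satisfy the backdoor criterion.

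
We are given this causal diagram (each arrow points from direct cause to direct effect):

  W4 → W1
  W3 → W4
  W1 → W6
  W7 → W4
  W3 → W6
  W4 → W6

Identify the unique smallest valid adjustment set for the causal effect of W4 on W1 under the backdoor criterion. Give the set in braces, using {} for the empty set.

Variables eligible for adjustment (non-descendants of W4, excluding W4 and W1): {W3, W7}.
Backdoor paths from W4 to W1:
  P1: W4 <- W3 -> W6 <- W1
Each backdoor path contains an unconditioned collider, so every path is already blocked with the empty conditioning set:
  P1: blocked at collider W6 (neither it nor any descendant is in the conditioning set).
The empty set is therefore the unique smallest valid set.

{}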